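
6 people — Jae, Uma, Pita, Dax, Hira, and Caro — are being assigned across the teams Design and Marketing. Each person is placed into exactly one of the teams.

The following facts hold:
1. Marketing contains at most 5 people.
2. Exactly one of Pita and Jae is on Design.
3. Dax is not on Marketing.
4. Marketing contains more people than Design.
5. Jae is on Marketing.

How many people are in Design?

2

From (3): Dax ∉ Marketing.
From (5): Jae ∈ Marketing.
(2) (exactly one): Pita ∈ Design.
Only one team left: Dax ∈ Design.
Suppose Uma ∈ Design: no assignment then satisfies all the clues, so Uma ∉ Design.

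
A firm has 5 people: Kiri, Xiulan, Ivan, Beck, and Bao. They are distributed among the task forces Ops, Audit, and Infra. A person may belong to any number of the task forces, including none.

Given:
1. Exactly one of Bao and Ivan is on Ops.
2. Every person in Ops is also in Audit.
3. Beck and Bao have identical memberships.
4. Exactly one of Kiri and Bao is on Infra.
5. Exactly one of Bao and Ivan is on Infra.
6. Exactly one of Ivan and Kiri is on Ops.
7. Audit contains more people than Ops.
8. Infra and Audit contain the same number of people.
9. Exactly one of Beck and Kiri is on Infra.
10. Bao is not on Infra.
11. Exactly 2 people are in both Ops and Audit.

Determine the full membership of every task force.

Ops = {Ivan, Xiulan}; Audit = {Ivan, Kiri, Xiulan}; Infra = {Ivan, Kiri, Xiulan}

From (10): Bao ∉ Infra.
(3): Beck matches Bao: Beck ∉ Infra.
(4) (exactly one): Kiri ∈ Infra.
(5) (exactly one): Ivan ∈ Infra.
Suppose Kiri ∈ Ops: no assignment then satisfies all the clues, so Kiri ∉ Ops.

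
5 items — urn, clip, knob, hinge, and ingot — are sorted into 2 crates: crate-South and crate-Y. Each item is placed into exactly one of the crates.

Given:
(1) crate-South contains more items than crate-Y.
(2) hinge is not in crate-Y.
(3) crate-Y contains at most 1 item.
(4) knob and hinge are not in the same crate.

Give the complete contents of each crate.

crate-South = {clip, hinge, ingot, urn}; crate-Y = {knob}

From (2): hinge ∉ crate-Y.
Only one crate left: hinge ∈ crate-South.
(4): knob ∉ crate-South.
Only one crate left: knob ∈ crate-Y.
(3): crate-Y already has 1, so the rest are out.
Only one crate left: urn ∈ crate-South.
Only one crate left: clip ∈ crate-South.
Only one crate left: ingot ∈ crate-South.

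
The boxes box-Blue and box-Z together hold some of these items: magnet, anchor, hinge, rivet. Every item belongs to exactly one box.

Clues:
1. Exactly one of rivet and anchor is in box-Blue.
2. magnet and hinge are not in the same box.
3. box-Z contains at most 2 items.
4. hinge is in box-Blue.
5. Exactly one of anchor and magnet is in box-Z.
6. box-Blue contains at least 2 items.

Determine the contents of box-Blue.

From (4): hinge ∈ box-Blue.
(2): magnet ∉ box-Blue.
Only one box left: magnet ∈ box-Z.
(5) (exactly one): anchor ∉ box-Z.
Only one box left: anchor ∈ box-Blue.
(1) (exactly one): rivet ∉ box-Blue.
Only one box left: rivet ∈ box-Z.

box-Blue = {anchor, hinge}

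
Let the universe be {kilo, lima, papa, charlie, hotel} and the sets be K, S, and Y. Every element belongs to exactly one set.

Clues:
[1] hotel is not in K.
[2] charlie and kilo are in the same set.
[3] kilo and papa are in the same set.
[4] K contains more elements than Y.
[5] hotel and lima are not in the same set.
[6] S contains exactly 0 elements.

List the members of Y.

Y = {hotel}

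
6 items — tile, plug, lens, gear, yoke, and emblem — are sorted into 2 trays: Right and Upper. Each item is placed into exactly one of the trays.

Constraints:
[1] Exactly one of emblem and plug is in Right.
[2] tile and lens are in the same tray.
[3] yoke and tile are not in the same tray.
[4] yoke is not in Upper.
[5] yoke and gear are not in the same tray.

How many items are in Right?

2

From (4): yoke ∉ Upper.
Only one tray left: yoke ∈ Right.
(3): tile ∉ Right.
(5): gear ∉ Right.
Only one tray left: tile ∈ Upper.
Only one tray left: gear ∈ Upper.
(2): lens matches tile: lens ∉ Right.
(2): lens matches tile: lens ∈ Upper.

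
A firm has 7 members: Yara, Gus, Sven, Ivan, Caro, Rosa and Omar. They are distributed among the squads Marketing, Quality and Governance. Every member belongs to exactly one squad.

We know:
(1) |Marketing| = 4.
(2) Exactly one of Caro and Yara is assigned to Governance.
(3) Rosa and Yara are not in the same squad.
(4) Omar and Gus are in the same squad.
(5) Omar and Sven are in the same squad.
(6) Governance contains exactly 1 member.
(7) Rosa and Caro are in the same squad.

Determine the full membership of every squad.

Marketing = {Gus, Ivan, Omar, Sven}; Quality = {Caro, Rosa}; Governance = {Yara}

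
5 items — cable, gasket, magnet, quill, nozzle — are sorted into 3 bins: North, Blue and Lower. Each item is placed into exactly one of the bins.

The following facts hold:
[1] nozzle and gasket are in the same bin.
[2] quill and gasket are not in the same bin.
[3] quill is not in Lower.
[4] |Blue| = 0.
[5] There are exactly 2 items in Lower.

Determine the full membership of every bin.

From (3): quill ∉ Lower.
(4): Blue already has 0, so the rest are out.
Only one bin left: quill ∈ North.
(2): gasket ∉ North.
Only one bin left: gasket ∈ Lower.
(1): nozzle matches gasket: nozzle ∉ North.
(1): nozzle matches gasket: nozzle ∈ Lower.
(5): Lower already has 2, so the rest are out.
Only one bin left: cable ∈ North.
Only one bin left: magnet ∈ North.

North = {cable, magnet, quill}; Blue = {}; Lower = {gasket, nozzle}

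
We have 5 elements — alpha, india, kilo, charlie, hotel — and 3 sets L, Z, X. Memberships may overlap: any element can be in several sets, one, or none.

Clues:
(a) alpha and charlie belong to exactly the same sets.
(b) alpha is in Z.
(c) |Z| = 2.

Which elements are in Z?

From (b): alpha ∈ Z.
(a): charlie matches alpha: charlie ∈ Z.
(c): Z already has 2, so the rest are out.

Z = {alpha, charlie}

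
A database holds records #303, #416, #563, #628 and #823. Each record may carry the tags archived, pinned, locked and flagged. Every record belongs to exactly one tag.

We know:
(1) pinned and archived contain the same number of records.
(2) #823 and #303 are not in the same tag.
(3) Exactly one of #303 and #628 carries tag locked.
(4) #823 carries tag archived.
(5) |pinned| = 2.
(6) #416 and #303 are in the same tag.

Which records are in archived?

archived = {#563, #823}

From (4): #823 ∈ archived.
(2): #303 ∉ archived.
(6): #416 matches #303: #416 ∉ archived.
Suppose #563 ∉ archived: no assignment then satisfies all the clues, so #563 ∈ archived.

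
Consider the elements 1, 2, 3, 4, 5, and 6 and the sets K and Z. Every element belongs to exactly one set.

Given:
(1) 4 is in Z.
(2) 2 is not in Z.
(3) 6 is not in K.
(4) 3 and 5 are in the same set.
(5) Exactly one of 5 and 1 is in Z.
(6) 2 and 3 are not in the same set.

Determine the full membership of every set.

K = {1, 2}; Z = {3, 4, 5, 6}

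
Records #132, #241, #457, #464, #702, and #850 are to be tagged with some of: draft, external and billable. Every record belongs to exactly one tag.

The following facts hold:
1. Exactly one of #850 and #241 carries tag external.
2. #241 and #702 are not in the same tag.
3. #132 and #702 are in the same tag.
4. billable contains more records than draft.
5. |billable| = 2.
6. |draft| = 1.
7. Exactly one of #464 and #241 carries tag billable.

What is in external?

external = {#132, #702, #850}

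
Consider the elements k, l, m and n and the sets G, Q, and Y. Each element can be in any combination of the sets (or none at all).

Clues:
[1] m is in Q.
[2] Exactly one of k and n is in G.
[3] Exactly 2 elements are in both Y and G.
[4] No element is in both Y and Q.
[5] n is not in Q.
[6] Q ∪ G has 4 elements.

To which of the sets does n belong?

n: G, Y

From (1): m ∈ Q.
From (5): n ∉ Q.
(4) (disjoint): m ∉ Y.
Suppose n ∉ G: no assignment then satisfies all the clues, so n ∈ G.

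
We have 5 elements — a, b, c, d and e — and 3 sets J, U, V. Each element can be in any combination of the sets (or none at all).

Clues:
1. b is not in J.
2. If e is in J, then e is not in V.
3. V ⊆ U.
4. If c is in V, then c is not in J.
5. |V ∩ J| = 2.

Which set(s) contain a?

a: J, U, V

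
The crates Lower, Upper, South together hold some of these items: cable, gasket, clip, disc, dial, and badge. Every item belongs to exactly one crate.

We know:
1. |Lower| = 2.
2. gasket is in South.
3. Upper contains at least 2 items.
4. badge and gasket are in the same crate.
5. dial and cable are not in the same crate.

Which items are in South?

South = {badge, gasket}

From (2): gasket ∈ South.
(4): badge matches gasket: badge ∉ Lower.
(4): badge matches gasket: badge ∉ Upper.
(4): badge matches gasket: badge ∈ South.
Suppose cable ∈ South: no assignment then satisfies all the clues, so cable ∉ South.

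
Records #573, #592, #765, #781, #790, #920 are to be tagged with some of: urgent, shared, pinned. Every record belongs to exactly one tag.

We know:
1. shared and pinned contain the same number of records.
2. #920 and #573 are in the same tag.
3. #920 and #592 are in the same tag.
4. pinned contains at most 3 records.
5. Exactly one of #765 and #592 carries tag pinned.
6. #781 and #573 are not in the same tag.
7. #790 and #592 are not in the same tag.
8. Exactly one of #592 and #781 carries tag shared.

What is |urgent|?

0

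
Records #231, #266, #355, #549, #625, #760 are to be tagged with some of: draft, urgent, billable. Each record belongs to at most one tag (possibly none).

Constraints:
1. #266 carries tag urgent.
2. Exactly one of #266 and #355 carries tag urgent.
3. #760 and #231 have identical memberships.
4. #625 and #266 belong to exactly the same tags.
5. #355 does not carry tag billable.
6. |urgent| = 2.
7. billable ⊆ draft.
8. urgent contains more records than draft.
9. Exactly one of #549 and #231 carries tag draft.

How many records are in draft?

1

From (1): #266 ∈ urgent.
From (5): #355 ∉ billable.
(2) (exactly one): #355 ∉ urgent.
(4): #625 matches #266: #625 ∉ draft.
(4): #625 matches #266: #625 ∈ urgent.
(6): urgent already has 2, so the rest are out.
Suppose #231 ∈ draft: no assignment then satisfies all the clues, so #231 ∉ draft.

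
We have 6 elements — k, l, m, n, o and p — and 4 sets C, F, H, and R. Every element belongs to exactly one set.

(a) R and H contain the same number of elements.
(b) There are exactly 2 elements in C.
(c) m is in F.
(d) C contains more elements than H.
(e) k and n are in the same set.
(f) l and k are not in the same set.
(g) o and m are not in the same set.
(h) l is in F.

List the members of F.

F = {l, m}

From (c): m ∈ F.
From (h): l ∈ F.
(f): k ∉ F.
(g): o ∉ F.
(e): n matches k: n ∉ F.
Suppose p ∈ F: no assignment then satisfies all the clues, so p ∉ F.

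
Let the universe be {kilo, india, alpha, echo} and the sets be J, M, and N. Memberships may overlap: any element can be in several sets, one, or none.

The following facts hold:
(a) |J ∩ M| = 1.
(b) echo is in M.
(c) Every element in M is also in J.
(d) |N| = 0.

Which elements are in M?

M = {echo}

From (b): echo ∈ M.
(c) with echo ∈ M: echo ∈ J.
(d): N already has 0, so the rest are out.
Suppose kilo ∈ M: no assignment then satisfies all the clues, so kilo ∉ M.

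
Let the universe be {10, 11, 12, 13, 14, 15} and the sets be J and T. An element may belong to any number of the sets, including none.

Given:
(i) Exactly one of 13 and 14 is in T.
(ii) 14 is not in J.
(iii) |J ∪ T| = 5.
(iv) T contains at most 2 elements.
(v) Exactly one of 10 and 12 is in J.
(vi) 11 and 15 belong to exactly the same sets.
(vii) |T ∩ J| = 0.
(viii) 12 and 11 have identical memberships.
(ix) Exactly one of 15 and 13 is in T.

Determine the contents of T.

From (ii): 14 ∉ J.
Suppose 10 ∉ T: no assignment then satisfies all the clues, so 10 ∈ T.

T = {10, 13}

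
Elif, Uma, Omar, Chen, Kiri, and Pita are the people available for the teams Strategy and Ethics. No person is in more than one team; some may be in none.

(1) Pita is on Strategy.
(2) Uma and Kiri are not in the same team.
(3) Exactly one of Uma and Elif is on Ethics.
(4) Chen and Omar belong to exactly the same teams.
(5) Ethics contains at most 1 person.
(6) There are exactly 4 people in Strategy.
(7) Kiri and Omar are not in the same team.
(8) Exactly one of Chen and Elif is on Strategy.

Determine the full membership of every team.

Strategy = {Chen, Omar, Pita, Uma}; Ethics = {Elif}

From (1): Pita ∈ Strategy.
Suppose Elif ∈ Strategy: no assignment then satisfies all the clues, so Elif ∉ Strategy.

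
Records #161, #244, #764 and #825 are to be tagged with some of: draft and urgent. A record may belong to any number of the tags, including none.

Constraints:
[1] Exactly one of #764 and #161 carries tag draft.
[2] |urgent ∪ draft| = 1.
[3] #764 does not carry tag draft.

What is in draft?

draft = {#161}

From (3): #764 ∉ draft.
(1) (exactly one): #161 ∈ draft.
Suppose #244 ∈ draft: no assignment then satisfies all the clues, so #244 ∉ draft.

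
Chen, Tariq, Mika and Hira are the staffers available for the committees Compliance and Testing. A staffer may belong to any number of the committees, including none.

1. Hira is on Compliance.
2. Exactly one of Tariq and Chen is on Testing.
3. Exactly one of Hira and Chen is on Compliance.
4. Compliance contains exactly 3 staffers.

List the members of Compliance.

From (1): Hira ∈ Compliance.
(3) (exactly one): Chen ∉ Compliance.
(4): only 3 candidates remain for Compliance, so all are in.

Compliance = {Hira, Mika, Tariq}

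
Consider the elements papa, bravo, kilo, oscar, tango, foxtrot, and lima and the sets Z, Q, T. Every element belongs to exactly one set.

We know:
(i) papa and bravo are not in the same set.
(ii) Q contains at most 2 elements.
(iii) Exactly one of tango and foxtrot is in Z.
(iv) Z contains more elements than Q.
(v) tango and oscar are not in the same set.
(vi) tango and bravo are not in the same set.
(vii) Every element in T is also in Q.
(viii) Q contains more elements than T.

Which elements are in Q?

Q = {papa, tango}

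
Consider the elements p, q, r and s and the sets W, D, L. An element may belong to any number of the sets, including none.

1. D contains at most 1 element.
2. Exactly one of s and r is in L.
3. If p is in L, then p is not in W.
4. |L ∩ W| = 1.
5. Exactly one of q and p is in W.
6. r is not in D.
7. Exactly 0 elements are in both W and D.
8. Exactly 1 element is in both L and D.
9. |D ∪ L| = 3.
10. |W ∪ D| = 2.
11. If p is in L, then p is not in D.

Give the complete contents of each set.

W = {q}; D = {s}; L = {p, q, s}

From (6): r ∉ D.
Suppose p ∈ W: no assignment then satisfies all the clues, so p ∉ W.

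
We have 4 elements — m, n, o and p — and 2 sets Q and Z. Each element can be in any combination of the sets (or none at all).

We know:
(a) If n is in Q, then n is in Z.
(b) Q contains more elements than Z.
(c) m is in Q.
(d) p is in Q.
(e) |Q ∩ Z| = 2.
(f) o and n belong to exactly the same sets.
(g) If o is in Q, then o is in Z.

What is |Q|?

4

From (c): m ∈ Q.
From (d): p ∈ Q.
Suppose m ∈ Z: no assignment then satisfies all the clues, so m ∉ Z.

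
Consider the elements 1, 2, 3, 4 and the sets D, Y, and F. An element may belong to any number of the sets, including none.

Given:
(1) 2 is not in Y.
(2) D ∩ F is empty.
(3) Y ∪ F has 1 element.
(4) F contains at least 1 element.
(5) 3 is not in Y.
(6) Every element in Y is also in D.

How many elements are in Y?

0

From (1): 2 ∉ Y.
From (5): 3 ∉ Y.
Suppose 1 ∈ Y: no assignment then satisfies all the clues, so 1 ∉ Y.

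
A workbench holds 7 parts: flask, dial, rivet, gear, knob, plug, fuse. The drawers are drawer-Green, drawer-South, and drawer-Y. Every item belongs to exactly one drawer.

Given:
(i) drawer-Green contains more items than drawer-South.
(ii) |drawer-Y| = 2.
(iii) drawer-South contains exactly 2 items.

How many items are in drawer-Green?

3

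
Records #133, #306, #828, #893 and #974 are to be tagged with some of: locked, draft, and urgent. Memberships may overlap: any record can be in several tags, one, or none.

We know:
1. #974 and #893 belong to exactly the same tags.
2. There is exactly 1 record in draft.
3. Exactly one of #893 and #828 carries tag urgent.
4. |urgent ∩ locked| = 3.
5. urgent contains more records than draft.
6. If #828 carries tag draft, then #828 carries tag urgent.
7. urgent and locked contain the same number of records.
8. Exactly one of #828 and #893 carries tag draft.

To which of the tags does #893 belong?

#893: none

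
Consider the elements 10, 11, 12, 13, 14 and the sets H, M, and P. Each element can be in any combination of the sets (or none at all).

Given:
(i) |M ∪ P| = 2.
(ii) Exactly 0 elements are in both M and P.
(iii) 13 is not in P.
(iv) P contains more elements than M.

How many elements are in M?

0

From (iii): 13 ∉ P.
Suppose 10 ∈ M: no assignment then satisfies all the clues, so 10 ∉ M.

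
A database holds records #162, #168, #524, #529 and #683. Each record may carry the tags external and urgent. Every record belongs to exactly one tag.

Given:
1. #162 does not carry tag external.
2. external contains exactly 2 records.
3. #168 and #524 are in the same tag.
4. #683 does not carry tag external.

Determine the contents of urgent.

urgent = {#162, #529, #683}

From (1): #162 ∉ external.
From (4): #683 ∉ external.
Only one tag left: #162 ∈ urgent.
Only one tag left: #683 ∈ urgent.
Suppose #168 ∈ urgent: no assignment then satisfies all the clues, so #168 ∉ urgent.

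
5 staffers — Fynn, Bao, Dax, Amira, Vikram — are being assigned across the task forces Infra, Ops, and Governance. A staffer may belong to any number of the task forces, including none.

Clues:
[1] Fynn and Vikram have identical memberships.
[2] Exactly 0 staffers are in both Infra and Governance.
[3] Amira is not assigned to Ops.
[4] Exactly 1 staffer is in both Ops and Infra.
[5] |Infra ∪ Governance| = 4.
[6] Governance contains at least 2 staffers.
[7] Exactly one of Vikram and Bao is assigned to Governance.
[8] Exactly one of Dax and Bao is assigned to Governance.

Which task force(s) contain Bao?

Bao: Infra, Ops

From (3): Amira ∉ Ops.
Suppose Bao ∉ Infra: no assignment then satisfies all the clues, so Bao ∈ Infra.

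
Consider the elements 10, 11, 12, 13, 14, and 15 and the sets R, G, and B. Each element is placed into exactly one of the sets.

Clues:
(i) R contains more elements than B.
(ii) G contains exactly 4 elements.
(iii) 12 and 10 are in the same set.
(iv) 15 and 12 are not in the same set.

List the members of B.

B = {}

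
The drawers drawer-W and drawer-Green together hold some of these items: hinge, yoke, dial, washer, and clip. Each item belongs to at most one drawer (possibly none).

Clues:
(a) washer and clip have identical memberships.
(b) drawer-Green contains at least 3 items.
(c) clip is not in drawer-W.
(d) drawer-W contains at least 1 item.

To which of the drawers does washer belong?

From (c): clip ∉ drawer-W.
(a): washer matches clip: washer ∉ drawer-W.
Suppose washer ∉ drawer-Green: no assignment then satisfies all the clues, so washer ∈ drawer-Green.

washer: drawer-Green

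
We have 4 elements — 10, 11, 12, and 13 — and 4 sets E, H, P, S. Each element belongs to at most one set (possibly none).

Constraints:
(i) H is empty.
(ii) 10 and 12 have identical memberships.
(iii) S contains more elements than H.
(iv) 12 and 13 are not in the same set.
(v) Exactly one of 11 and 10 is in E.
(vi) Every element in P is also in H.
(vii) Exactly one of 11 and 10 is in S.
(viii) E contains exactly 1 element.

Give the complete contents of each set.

E = {11}; H = {}; P = {}; S = {10, 12}

(i): H already has 0, so the rest are out.
(vi) contrapositive: 10 ∉ P.
(vi) contrapositive: 11 ∉ P.
(vi) contrapositive: 12 ∉ P.
(vi) contrapositive: 13 ∉ P.
Suppose 10 ∈ E: no assignment then satisfies all the clues, so 10 ∉ E.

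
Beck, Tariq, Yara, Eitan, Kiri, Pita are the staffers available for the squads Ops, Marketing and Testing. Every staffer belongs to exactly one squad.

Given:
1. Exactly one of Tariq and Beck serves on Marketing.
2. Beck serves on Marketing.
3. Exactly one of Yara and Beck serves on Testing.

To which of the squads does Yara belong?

Yara: Testing

From (2): Beck ∈ Marketing.
(1) (exactly one): Tariq ∉ Marketing.
(3) (exactly one): Yara ∈ Testing.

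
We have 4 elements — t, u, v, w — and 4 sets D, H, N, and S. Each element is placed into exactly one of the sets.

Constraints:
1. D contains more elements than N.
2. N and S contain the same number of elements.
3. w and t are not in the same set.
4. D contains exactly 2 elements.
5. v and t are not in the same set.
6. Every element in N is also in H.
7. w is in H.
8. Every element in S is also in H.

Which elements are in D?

From (7): w ∈ H.
(3): t ∉ H.
(6) contrapositive: t ∉ N.
(8) contrapositive: t ∉ S.
Only one set left: t ∈ D.
(5): v ∉ D.
(4): only 2 candidates remain for D, so all are in.

D = {t, u}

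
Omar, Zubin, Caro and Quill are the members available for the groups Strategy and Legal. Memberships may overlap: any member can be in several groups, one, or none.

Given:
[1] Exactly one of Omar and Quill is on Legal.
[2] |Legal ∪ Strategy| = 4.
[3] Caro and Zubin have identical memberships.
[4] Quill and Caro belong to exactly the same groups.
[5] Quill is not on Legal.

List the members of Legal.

From (5): Quill ∉ Legal.
(1) (exactly one): Omar ∈ Legal.
(4): Caro matches Quill: Caro ∉ Legal.
(3): Zubin matches Caro: Zubin ∉ Legal.

Legal = {Omar}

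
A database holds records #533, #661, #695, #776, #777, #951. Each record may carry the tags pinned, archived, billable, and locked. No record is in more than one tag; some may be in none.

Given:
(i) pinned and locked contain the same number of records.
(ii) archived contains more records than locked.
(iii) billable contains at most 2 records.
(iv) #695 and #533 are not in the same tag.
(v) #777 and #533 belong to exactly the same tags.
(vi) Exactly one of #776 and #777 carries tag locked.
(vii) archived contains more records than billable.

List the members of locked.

locked = {#776}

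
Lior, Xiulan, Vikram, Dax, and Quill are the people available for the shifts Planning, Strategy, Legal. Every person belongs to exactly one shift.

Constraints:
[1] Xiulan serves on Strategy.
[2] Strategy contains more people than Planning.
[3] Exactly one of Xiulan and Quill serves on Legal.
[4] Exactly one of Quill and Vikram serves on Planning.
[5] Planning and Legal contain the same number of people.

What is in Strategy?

From (1): Xiulan ∈ Strategy.
(3) (exactly one): Quill ∈ Legal.
(4) (exactly one): Vikram ∈ Planning.
Suppose Lior ∉ Strategy: no assignment then satisfies all the clues, so Lior ∈ Strategy.

Strategy = {Dax, Lior, Xiulan}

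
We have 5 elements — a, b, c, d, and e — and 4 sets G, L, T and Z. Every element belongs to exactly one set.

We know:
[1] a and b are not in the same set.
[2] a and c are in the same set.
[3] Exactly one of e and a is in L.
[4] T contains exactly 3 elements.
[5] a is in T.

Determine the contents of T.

T = {a, c, d}

From (5): a ∈ T.
(1): b ∉ T.
(2): c matches a: c ∉ G.
(2): c matches a: c ∉ L.
(2): c matches a: c ∈ T.
(3) (exactly one): e ∈ L.
(4): only 3 candidates remain for T, so all are in.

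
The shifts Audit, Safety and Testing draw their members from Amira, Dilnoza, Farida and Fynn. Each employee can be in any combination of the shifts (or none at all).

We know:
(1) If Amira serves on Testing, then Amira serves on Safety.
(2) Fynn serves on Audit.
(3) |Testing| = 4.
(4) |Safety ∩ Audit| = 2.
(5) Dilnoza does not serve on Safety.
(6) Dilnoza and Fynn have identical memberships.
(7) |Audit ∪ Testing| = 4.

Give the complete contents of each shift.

Audit = {Amira, Dilnoza, Farida, Fynn}; Safety = {Amira, Farida}; Testing = {Amira, Dilnoza, Farida, Fynn}

From (2): Fynn ∈ Audit.
From (5): Dilnoza ∉ Safety.
(3): only 4 candidates remain for Testing, so all are in.
(6): Dilnoza matches Fynn: Dilnoza ∈ Audit.
(6): Fynn matches Dilnoza: Fynn ∉ Safety.
(1): Amira ∈ Safety.
Suppose Amira ∉ Audit: no assignment then satisfies all the clues, so Amira ∈ Audit.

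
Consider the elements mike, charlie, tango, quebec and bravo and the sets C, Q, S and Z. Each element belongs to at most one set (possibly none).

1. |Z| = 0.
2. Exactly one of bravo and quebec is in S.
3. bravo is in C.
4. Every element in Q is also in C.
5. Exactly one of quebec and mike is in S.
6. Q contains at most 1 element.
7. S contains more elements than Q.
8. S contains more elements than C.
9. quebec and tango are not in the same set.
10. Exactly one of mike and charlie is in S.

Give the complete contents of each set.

From (3): bravo ∈ C.
(1): Z already has 0, so the rest are out.
(2) (exactly one): quebec ∈ S.
(5) (exactly one): mike ∉ S.
(9): tango ∉ S.
(10) (exactly one): charlie ∈ S.
Suppose mike ∈ C: no assignment then satisfies all the clues, so mike ∉ C.

C = {bravo}; Q = {}; S = {charlie, quebec}; Z = {}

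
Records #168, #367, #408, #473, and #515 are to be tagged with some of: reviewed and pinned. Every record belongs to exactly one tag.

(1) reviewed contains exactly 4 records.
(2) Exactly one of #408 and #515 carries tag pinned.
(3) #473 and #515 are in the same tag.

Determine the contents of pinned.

pinned = {#408}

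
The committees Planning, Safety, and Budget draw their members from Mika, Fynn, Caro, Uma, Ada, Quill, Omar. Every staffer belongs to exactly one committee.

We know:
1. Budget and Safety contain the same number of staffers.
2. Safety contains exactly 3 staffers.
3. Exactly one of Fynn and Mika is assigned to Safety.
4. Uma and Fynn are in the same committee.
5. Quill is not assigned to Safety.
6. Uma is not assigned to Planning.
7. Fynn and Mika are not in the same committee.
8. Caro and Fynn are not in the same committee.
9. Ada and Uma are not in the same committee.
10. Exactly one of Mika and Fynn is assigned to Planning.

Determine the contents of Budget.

Budget = {Ada, Caro, Quill}

From (5): Quill ∉ Safety.
From (6): Uma ∉ Planning.
(4): Fynn matches Uma: Fynn ∉ Planning.
(10) (exactly one): Mika ∈ Planning.
(3) (exactly one): Fynn ∈ Safety.
(4): Uma matches Fynn: Uma ∈ Safety.
(8): Caro ∉ Safety.
(9): Ada ∉ Safety.
(2): only 3 candidates remain for Safety, so all are in.
Suppose Caro ∉ Budget: no assignment then satisfies all the clues, so Caro ∈ Budget.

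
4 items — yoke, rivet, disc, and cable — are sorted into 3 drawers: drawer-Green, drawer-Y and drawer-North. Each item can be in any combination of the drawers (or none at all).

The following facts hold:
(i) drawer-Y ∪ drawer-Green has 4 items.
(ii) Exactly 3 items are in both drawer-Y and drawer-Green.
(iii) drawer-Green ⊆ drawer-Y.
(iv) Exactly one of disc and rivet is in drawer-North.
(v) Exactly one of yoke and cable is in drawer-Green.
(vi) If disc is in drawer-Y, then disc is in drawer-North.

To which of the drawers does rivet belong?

rivet: drawer-Green, drawer-Y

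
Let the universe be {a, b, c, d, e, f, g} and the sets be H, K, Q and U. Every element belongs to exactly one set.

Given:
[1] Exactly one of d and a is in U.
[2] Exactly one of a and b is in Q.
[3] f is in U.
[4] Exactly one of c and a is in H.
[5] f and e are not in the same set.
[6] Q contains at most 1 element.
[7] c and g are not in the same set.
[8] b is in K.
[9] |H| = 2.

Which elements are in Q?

From (3): f ∈ U.
From (8): b ∈ K.
(2) (exactly one): a ∈ Q.
(4) (exactly one): c ∈ H.
(5): e ∉ U.
(6): Q already has 1, so the rest are out.
(7): g ∉ H.
(1) (exactly one): d ∈ U.
(9): only 2 candidates remain for H, so all are in.

Q = {a}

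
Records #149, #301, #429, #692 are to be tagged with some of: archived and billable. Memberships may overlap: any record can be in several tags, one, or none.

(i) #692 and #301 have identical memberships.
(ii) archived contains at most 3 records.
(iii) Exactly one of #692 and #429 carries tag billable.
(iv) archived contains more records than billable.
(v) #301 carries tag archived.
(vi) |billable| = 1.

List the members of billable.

billable = {#429}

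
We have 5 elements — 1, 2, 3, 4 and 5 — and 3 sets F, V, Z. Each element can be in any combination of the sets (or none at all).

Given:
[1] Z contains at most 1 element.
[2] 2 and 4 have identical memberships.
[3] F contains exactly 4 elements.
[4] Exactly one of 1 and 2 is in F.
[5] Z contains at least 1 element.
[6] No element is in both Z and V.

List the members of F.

F = {2, 3, 4, 5}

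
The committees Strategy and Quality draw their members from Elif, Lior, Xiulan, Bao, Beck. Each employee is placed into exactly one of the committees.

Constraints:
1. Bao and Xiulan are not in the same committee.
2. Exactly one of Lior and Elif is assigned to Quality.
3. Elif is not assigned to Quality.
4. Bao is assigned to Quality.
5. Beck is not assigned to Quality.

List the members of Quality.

From (3): Elif ∉ Quality.
From (4): Bao ∈ Quality.
From (5): Beck ∉ Quality.
(1): Xiulan ∉ Quality.
(2) (exactly one): Lior ∈ Quality.
Only one committee left: Elif ∈ Strategy.
Only one committee left: Xiulan ∈ Strategy.
Only one committee left: Beck ∈ Strategy.

Quality = {Bao, Lior}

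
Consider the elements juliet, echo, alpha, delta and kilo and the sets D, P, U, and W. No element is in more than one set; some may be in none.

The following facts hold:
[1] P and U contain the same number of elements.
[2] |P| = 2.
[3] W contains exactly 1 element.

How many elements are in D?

0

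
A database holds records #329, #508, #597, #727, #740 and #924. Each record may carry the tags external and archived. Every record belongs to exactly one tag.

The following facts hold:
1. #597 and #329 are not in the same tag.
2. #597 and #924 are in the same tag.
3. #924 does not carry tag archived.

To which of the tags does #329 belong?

From (3): #924 ∉ archived.
(2): #597 matches #924: #597 ∉ archived.
Only one tag left: #597 ∈ external.
Only one tag left: #924 ∈ external.
(1): #329 ∉ external.
Only one tag left: #329 ∈ archived.

#329: archived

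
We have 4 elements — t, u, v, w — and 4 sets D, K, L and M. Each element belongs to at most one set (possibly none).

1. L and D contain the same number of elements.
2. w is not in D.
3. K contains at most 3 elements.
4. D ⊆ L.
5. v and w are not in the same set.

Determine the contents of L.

L = {}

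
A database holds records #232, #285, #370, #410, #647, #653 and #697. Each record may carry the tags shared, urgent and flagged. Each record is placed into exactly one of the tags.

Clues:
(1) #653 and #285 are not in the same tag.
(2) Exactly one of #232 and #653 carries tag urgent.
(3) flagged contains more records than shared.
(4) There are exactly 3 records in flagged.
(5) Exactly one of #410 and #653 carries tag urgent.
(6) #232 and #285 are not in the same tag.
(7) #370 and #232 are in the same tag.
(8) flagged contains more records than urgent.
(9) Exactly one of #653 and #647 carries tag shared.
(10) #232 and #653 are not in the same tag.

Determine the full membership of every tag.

shared = {#285, #647}; urgent = {#653, #697}; flagged = {#232, #370, #410}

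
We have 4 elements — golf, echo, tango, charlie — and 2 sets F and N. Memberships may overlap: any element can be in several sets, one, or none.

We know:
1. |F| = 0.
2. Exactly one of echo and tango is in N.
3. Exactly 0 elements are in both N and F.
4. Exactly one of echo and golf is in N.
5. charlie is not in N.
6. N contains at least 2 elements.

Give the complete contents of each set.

F = {}; N = {golf, tango}

From (5): charlie ∉ N.
(1): F already has 0, so the rest are out.
Suppose golf ∉ N: no assignment then satisfies all the clues, so golf ∈ N.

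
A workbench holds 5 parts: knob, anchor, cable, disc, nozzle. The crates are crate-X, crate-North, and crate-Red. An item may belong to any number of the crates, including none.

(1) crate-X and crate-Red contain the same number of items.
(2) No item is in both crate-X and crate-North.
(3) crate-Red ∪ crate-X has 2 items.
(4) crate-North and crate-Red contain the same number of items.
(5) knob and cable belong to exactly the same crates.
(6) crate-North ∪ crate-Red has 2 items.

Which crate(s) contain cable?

cable: none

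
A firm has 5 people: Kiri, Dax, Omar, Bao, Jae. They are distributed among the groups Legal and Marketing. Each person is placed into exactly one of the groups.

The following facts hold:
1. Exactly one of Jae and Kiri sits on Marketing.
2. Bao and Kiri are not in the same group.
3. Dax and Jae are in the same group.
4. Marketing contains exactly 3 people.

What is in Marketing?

Marketing = {Bao, Dax, Jae}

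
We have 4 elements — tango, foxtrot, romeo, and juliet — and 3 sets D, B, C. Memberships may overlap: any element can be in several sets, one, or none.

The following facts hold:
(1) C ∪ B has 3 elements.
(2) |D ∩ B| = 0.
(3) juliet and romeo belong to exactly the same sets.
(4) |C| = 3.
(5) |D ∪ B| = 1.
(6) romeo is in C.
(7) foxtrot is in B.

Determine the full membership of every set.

D = {}; B = {foxtrot}; C = {foxtrot, juliet, romeo}

From (6): romeo ∈ C.
From (7): foxtrot ∈ B.
(3): juliet matches romeo: juliet ∈ C.
Suppose tango ∈ D: no assignment then satisfies all the clues, so tango ∉ D.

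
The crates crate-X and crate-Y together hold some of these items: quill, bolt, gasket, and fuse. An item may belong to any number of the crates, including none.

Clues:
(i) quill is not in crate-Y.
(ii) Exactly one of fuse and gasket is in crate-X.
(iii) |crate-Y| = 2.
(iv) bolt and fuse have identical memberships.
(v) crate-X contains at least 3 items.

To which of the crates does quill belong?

From (i): quill ∉ crate-Y.
Suppose quill ∉ crate-X: no assignment then satisfies all the clues, so quill ∈ crate-X.

quill: crate-X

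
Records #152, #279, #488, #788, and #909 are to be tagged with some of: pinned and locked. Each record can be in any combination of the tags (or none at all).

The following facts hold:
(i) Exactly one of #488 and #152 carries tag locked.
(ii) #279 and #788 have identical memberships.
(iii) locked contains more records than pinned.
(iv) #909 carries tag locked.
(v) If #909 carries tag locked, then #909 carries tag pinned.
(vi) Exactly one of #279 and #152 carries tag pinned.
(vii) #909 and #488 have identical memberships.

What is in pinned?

pinned = {#152, #488, #909}

From (iv): #909 ∈ locked.
(v): #909 ∈ pinned.
(vii): #488 matches #909: #488 ∈ pinned.
(vii): #488 matches #909: #488 ∈ locked.
(i) (exactly one): #152 ∉ locked.
Suppose #152 ∉ pinned: no assignment then satisfies all the clues, so #152 ∈ pinned.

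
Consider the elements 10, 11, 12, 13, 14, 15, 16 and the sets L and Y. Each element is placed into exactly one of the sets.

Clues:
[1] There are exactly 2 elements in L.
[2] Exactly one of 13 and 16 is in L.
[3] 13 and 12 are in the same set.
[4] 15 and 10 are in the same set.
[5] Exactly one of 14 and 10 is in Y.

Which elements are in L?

L = {14, 16}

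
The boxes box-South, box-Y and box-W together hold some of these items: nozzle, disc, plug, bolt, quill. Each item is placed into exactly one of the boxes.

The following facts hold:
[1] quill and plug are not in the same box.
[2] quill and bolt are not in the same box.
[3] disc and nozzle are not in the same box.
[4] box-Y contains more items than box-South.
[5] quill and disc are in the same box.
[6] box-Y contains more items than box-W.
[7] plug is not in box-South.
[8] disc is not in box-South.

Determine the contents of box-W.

box-W = {disc, quill}

From (7): plug ∉ box-South.
From (8): disc ∉ box-South.
(5): quill matches disc: quill ∉ box-South.
Suppose nozzle ∈ box-W: no assignment then satisfies all the clues, so nozzle ∉ box-W.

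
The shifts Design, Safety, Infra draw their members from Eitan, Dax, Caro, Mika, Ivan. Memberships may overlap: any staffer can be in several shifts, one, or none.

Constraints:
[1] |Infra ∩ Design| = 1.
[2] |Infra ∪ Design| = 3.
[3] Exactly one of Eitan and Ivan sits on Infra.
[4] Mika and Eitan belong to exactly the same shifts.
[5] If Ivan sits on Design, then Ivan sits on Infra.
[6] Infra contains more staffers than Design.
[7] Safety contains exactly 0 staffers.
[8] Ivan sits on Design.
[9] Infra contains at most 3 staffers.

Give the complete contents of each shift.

Design = {Ivan}; Safety = {}; Infra = {Caro, Dax, Ivan}

From (8): Ivan ∈ Design.
(5): Ivan ∈ Infra.
(7): Safety already has 0, so the rest are out.
(3) (exactly one): Eitan ∉ Infra.
(4): Mika matches Eitan: Mika ∉ Infra.
Suppose Eitan ∈ Design: no assignment then satisfies all the clues, so Eitan ∉ Design.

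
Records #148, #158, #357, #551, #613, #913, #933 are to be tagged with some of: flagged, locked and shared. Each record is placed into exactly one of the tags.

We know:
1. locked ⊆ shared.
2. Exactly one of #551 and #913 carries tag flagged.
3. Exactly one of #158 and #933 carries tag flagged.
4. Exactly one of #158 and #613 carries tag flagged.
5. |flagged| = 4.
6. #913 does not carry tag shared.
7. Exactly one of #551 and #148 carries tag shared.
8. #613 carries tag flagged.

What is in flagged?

From (6): #913 ∉ shared.
From (8): #613 ∈ flagged.
(1) contrapositive: #913 ∉ locked.
(4) (exactly one): #158 ∉ flagged.
Only one tag left: #913 ∈ flagged.
(2) (exactly one): #551 ∉ flagged.
(3) (exactly one): #933 ∈ flagged.
Suppose #148 ∉ flagged: no assignment then satisfies all the clues, so #148 ∈ flagged.

flagged = {#148, #613, #913, #933}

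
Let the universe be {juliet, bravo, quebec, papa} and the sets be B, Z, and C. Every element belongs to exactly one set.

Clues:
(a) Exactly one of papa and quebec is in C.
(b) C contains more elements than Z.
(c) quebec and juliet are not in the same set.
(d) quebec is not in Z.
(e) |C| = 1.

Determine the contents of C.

C = {quebec}

From (d): quebec ∉ Z.
Suppose juliet ∈ C: no assignment then satisfies all the clues, so juliet ∉ C.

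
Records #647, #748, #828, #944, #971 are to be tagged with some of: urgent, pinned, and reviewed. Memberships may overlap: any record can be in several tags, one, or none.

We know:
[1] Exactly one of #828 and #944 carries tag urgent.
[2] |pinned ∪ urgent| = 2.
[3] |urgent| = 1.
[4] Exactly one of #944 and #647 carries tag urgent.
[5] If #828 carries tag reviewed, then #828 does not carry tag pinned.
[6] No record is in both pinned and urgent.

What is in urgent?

urgent = {#944}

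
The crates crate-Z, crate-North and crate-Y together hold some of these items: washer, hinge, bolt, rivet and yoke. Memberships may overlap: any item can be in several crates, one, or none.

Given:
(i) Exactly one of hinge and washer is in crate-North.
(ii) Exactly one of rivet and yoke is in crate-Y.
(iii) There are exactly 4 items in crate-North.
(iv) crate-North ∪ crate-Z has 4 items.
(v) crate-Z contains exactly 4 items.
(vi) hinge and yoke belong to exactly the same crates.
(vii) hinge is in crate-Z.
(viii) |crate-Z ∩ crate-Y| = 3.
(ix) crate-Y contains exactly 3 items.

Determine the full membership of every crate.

crate-Z = {bolt, hinge, rivet, yoke}; crate-North = {bolt, hinge, rivet, yoke}; crate-Y = {bolt, hinge, yoke}

From (vii): hinge ∈ crate-Z.
(vi): yoke matches hinge: yoke ∈ crate-Z.
Suppose washer ∈ crate-Z: no assignment then satisfies all the clues, so washer ∉ crate-Z.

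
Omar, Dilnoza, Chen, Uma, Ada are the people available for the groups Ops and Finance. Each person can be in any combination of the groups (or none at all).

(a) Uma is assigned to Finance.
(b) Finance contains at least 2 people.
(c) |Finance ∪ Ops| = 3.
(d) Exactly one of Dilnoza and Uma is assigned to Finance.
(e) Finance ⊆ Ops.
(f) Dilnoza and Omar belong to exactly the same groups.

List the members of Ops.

Ops = {Ada, Chen, Uma}

From (a): Uma ∈ Finance.
(d) (exactly one): Dilnoza ∉ Finance.
(e) with Uma ∈ Finance: Uma ∈ Ops.
(f): Omar matches Dilnoza: Omar ∉ Finance.
Suppose Omar ∈ Ops: no assignment then satisfies all the clues, so Omar ∉ Ops.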